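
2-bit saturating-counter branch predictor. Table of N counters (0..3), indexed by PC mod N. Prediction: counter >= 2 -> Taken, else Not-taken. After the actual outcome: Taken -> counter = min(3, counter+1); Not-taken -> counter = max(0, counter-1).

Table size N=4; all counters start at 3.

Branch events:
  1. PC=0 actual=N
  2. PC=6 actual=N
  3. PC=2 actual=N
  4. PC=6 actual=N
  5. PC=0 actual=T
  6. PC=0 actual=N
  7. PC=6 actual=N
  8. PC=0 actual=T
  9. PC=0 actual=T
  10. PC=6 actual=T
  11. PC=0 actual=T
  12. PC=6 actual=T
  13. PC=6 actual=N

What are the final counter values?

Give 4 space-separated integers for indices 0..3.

Ev 1: PC=0 idx=0 pred=T actual=N -> ctr[0]=2
Ev 2: PC=6 idx=2 pred=T actual=N -> ctr[2]=2
Ev 3: PC=2 idx=2 pred=T actual=N -> ctr[2]=1
Ev 4: PC=6 idx=2 pred=N actual=N -> ctr[2]=0
Ev 5: PC=0 idx=0 pred=T actual=T -> ctr[0]=3
Ev 6: PC=0 idx=0 pred=T actual=N -> ctr[0]=2
Ev 7: PC=6 idx=2 pred=N actual=N -> ctr[2]=0
Ev 8: PC=0 idx=0 pred=T actual=T -> ctr[0]=3
Ev 9: PC=0 idx=0 pred=T actual=T -> ctr[0]=3
Ev 10: PC=6 idx=2 pred=N actual=T -> ctr[2]=1
Ev 11: PC=0 idx=0 pred=T actual=T -> ctr[0]=3
Ev 12: PC=6 idx=2 pred=N actual=T -> ctr[2]=2
Ev 13: PC=6 idx=2 pred=T actual=N -> ctr[2]=1

Answer: 3 3 1 3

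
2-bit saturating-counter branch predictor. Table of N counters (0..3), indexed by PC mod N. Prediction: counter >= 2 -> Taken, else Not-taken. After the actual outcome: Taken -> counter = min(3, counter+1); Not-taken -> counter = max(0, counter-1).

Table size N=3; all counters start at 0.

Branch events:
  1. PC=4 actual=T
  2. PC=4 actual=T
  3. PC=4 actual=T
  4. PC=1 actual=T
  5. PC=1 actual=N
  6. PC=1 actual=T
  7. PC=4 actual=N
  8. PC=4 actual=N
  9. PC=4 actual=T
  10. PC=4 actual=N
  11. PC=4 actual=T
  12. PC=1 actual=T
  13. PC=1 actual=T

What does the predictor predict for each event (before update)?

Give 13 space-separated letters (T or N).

Answer: N N T T T T T T N T N T T

Derivation:
Ev 1: PC=4 idx=1 pred=N actual=T -> ctr[1]=1
Ev 2: PC=4 idx=1 pred=N actual=T -> ctr[1]=2
Ev 3: PC=4 idx=1 pred=T actual=T -> ctr[1]=3
Ev 4: PC=1 idx=1 pred=T actual=T -> ctr[1]=3
Ev 5: PC=1 idx=1 pred=T actual=N -> ctr[1]=2
Ev 6: PC=1 idx=1 pred=T actual=T -> ctr[1]=3
Ev 7: PC=4 idx=1 pred=T actual=N -> ctr[1]=2
Ev 8: PC=4 idx=1 pred=T actual=N -> ctr[1]=1
Ev 9: PC=4 idx=1 pred=N actual=T -> ctr[1]=2
Ev 10: PC=4 idx=1 pred=T actual=N -> ctr[1]=1
Ev 11: PC=4 idx=1 pred=N actual=T -> ctr[1]=2
Ev 12: PC=1 idx=1 pred=T actual=T -> ctr[1]=3
Ev 13: PC=1 idx=1 pred=T actual=T -> ctr[1]=3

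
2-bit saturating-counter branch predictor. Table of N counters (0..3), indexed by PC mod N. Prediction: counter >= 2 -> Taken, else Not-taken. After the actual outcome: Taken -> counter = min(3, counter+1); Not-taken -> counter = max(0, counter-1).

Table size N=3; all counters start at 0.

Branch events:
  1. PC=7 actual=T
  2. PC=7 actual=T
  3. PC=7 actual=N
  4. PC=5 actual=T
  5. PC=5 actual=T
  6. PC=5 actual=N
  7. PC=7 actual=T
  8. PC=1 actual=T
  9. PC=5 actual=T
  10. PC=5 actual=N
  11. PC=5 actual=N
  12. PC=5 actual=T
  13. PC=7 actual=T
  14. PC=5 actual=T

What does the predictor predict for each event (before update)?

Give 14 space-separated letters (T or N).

Answer: N N T N N T N T N T N N T N

Derivation:
Ev 1: PC=7 idx=1 pred=N actual=T -> ctr[1]=1
Ev 2: PC=7 idx=1 pred=N actual=T -> ctr[1]=2
Ev 3: PC=7 idx=1 pred=T actual=N -> ctr[1]=1
Ev 4: PC=5 idx=2 pred=N actual=T -> ctr[2]=1
Ev 5: PC=5 idx=2 pred=N actual=T -> ctr[2]=2
Ev 6: PC=5 idx=2 pred=T actual=N -> ctr[2]=1
Ev 7: PC=7 idx=1 pred=N actual=T -> ctr[1]=2
Ev 8: PC=1 idx=1 pred=T actual=T -> ctr[1]=3
Ev 9: PC=5 idx=2 pred=N actual=T -> ctr[2]=2
Ev 10: PC=5 idx=2 pred=T actual=N -> ctr[2]=1
Ev 11: PC=5 idx=2 pred=N actual=N -> ctr[2]=0
Ev 12: PC=5 idx=2 pred=N actual=T -> ctr[2]=1
Ev 13: PC=7 idx=1 pred=T actual=T -> ctr[1]=3
Ev 14: PC=5 idx=2 pred=N actual=T -> ctr[2]=2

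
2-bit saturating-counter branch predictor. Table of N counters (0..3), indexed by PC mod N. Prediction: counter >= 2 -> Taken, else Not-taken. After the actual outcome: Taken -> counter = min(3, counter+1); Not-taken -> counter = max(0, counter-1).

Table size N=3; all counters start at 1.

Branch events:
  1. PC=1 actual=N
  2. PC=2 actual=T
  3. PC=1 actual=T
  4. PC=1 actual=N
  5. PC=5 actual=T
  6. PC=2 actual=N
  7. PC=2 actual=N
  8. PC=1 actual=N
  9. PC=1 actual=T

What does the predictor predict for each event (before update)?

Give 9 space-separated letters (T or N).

Answer: N N N N T T T N N

Derivation:
Ev 1: PC=1 idx=1 pred=N actual=N -> ctr[1]=0
Ev 2: PC=2 idx=2 pred=N actual=T -> ctr[2]=2
Ev 3: PC=1 idx=1 pred=N actual=T -> ctr[1]=1
Ev 4: PC=1 idx=1 pred=N actual=N -> ctr[1]=0
Ev 5: PC=5 idx=2 pred=T actual=T -> ctr[2]=3
Ev 6: PC=2 idx=2 pred=T actual=N -> ctr[2]=2
Ev 7: PC=2 idx=2 pred=T actual=N -> ctr[2]=1
Ev 8: PC=1 idx=1 pred=N actual=N -> ctr[1]=0
Ev 9: PC=1 idx=1 pred=N actual=T -> ctr[1]=1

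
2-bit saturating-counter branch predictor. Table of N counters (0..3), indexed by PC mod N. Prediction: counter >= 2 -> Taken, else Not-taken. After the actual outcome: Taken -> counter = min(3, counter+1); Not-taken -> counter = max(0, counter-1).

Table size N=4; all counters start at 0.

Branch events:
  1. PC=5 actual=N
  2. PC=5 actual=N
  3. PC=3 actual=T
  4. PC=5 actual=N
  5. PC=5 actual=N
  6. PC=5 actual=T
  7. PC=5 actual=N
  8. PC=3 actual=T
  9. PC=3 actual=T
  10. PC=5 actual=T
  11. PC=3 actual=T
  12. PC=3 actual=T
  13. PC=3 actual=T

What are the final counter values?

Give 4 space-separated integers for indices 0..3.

Ev 1: PC=5 idx=1 pred=N actual=N -> ctr[1]=0
Ev 2: PC=5 idx=1 pred=N actual=N -> ctr[1]=0
Ev 3: PC=3 idx=3 pred=N actual=T -> ctr[3]=1
Ev 4: PC=5 idx=1 pred=N actual=N -> ctr[1]=0
Ev 5: PC=5 idx=1 pred=N actual=N -> ctr[1]=0
Ev 6: PC=5 idx=1 pred=N actual=T -> ctr[1]=1
Ev 7: PC=5 idx=1 pred=N actual=N -> ctr[1]=0
Ev 8: PC=3 idx=3 pred=N actual=T -> ctr[3]=2
Ev 9: PC=3 idx=3 pred=T actual=T -> ctr[3]=3
Ev 10: PC=5 idx=1 pred=N actual=T -> ctr[1]=1
Ev 11: PC=3 idx=3 pred=T actual=T -> ctr[3]=3
Ev 12: PC=3 idx=3 pred=T actual=T -> ctr[3]=3
Ev 13: PC=3 idx=3 pred=T actual=T -> ctr[3]=3

Answer: 0 1 0 3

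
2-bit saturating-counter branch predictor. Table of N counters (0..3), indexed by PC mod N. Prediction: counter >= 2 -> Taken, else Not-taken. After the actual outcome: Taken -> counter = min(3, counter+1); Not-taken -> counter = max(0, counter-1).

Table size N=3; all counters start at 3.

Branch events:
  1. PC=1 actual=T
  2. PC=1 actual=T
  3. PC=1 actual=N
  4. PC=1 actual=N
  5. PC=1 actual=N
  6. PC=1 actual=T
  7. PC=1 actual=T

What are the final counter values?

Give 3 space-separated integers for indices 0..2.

Ev 1: PC=1 idx=1 pred=T actual=T -> ctr[1]=3
Ev 2: PC=1 idx=1 pred=T actual=T -> ctr[1]=3
Ev 3: PC=1 idx=1 pred=T actual=N -> ctr[1]=2
Ev 4: PC=1 idx=1 pred=T actual=N -> ctr[1]=1
Ev 5: PC=1 idx=1 pred=N actual=N -> ctr[1]=0
Ev 6: PC=1 idx=1 pred=N actual=T -> ctr[1]=1
Ev 7: PC=1 idx=1 pred=N actual=T -> ctr[1]=2

Answer: 3 2 3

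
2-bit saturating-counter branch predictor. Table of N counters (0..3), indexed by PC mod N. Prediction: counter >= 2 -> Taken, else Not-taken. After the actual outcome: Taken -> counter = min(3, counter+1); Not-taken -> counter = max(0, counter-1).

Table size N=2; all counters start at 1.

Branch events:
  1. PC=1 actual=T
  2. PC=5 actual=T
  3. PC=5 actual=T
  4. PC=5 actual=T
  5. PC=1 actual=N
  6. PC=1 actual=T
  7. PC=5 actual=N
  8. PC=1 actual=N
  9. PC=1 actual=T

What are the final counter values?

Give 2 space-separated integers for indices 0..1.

Answer: 1 2

Derivation:
Ev 1: PC=1 idx=1 pred=N actual=T -> ctr[1]=2
Ev 2: PC=5 idx=1 pred=T actual=T -> ctr[1]=3
Ev 3: PC=5 idx=1 pred=T actual=T -> ctr[1]=3
Ev 4: PC=5 idx=1 pred=T actual=T -> ctr[1]=3
Ev 5: PC=1 idx=1 pred=T actual=N -> ctr[1]=2
Ev 6: PC=1 idx=1 pred=T actual=T -> ctr[1]=3
Ev 7: PC=5 idx=1 pred=T actual=N -> ctr[1]=2
Ev 8: PC=1 idx=1 pred=T actual=N -> ctr[1]=1
Ev 9: PC=1 idx=1 pred=N actual=T -> ctr[1]=2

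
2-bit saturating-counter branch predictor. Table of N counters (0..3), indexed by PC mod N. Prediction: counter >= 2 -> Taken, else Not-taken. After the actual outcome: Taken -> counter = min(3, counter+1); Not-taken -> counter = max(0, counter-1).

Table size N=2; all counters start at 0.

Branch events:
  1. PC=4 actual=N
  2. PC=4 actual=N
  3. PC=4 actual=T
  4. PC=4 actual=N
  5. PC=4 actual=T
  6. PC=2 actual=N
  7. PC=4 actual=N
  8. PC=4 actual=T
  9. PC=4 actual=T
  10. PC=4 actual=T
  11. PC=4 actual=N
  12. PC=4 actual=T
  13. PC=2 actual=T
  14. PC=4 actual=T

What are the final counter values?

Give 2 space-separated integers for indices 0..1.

Ev 1: PC=4 idx=0 pred=N actual=N -> ctr[0]=0
Ev 2: PC=4 idx=0 pred=N actual=N -> ctr[0]=0
Ev 3: PC=4 idx=0 pred=N actual=T -> ctr[0]=1
Ev 4: PC=4 idx=0 pred=N actual=N -> ctr[0]=0
Ev 5: PC=4 idx=0 pred=N actual=T -> ctr[0]=1
Ev 6: PC=2 idx=0 pred=N actual=N -> ctr[0]=0
Ev 7: PC=4 idx=0 pred=N actual=N -> ctr[0]=0
Ev 8: PC=4 idx=0 pred=N actual=T -> ctr[0]=1
Ev 9: PC=4 idx=0 pred=N actual=T -> ctr[0]=2
Ev 10: PC=4 idx=0 pred=T actual=T -> ctr[0]=3
Ev 11: PC=4 idx=0 pred=T actual=N -> ctr[0]=2
Ev 12: PC=4 idx=0 pred=T actual=T -> ctr[0]=3
Ev 13: PC=2 idx=0 pred=T actual=T -> ctr[0]=3
Ev 14: PC=4 idx=0 pred=T actual=T -> ctr[0]=3

Answer: 3 0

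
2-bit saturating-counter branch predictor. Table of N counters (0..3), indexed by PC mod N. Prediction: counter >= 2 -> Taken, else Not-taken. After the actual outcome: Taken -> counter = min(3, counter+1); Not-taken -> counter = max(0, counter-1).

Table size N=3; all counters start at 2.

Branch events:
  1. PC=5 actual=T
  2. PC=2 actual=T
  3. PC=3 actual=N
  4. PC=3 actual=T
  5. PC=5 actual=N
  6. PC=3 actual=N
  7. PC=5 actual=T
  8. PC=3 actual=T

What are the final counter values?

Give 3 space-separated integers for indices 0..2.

Ev 1: PC=5 idx=2 pred=T actual=T -> ctr[2]=3
Ev 2: PC=2 idx=2 pred=T actual=T -> ctr[2]=3
Ev 3: PC=3 idx=0 pred=T actual=N -> ctr[0]=1
Ev 4: PC=3 idx=0 pred=N actual=T -> ctr[0]=2
Ev 5: PC=5 idx=2 pred=T actual=N -> ctr[2]=2
Ev 6: PC=3 idx=0 pred=T actual=N -> ctr[0]=1
Ev 7: PC=5 idx=2 pred=T actual=T -> ctr[2]=3
Ev 8: PC=3 idx=0 pred=N actual=T -> ctr[0]=2

Answer: 2 2 3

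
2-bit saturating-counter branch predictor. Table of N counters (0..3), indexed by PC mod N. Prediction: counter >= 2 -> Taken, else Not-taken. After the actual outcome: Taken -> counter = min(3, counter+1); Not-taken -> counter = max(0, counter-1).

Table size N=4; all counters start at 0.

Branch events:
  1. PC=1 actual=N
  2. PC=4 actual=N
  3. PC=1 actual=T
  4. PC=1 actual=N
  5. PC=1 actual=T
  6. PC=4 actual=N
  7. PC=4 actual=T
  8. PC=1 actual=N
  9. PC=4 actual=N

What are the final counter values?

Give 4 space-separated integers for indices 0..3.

Ev 1: PC=1 idx=1 pred=N actual=N -> ctr[1]=0
Ev 2: PC=4 idx=0 pred=N actual=N -> ctr[0]=0
Ev 3: PC=1 idx=1 pred=N actual=T -> ctr[1]=1
Ev 4: PC=1 idx=1 pred=N actual=N -> ctr[1]=0
Ev 5: PC=1 idx=1 pred=N actual=T -> ctr[1]=1
Ev 6: PC=4 idx=0 pred=N actual=N -> ctr[0]=0
Ev 7: PC=4 idx=0 pred=N actual=T -> ctr[0]=1
Ev 8: PC=1 idx=1 pred=N actual=N -> ctr[1]=0
Ev 9: PC=4 idx=0 pred=N actual=N -> ctr[0]=0

Answer: 0 0 0 0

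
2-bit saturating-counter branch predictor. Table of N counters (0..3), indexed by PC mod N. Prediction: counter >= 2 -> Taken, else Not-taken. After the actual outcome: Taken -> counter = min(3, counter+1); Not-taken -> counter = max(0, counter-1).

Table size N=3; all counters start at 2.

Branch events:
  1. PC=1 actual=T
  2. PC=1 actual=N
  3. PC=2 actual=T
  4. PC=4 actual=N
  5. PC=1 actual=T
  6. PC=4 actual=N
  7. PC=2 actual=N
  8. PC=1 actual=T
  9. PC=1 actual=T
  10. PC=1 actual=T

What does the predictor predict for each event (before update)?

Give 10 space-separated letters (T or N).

Answer: T T T T N T T N T T

Derivation:
Ev 1: PC=1 idx=1 pred=T actual=T -> ctr[1]=3
Ev 2: PC=1 idx=1 pred=T actual=N -> ctr[1]=2
Ev 3: PC=2 idx=2 pred=T actual=T -> ctr[2]=3
Ev 4: PC=4 idx=1 pred=T actual=N -> ctr[1]=1
Ev 5: PC=1 idx=1 pred=N actual=T -> ctr[1]=2
Ev 6: PC=4 idx=1 pred=T actual=N -> ctr[1]=1
Ev 7: PC=2 idx=2 pred=T actual=N -> ctr[2]=2
Ev 8: PC=1 idx=1 pred=N actual=T -> ctr[1]=2
Ev 9: PC=1 idx=1 pred=T actual=T -> ctr[1]=3
Ev 10: PC=1 idx=1 pred=T actual=T -> ctr[1]=3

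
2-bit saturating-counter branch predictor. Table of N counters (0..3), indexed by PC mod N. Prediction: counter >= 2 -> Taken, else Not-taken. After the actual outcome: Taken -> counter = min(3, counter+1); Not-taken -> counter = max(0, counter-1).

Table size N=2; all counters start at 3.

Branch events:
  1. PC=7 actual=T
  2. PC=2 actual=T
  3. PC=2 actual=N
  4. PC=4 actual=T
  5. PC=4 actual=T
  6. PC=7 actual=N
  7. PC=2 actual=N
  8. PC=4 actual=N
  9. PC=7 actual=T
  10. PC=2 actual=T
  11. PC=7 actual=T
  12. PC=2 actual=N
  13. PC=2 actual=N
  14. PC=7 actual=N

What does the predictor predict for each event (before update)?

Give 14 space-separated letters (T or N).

Answer: T T T T T T T T T N T T N T

Derivation:
Ev 1: PC=7 idx=1 pred=T actual=T -> ctr[1]=3
Ev 2: PC=2 idx=0 pred=T actual=T -> ctr[0]=3
Ev 3: PC=2 idx=0 pred=T actual=N -> ctr[0]=2
Ev 4: PC=4 idx=0 pred=T actual=T -> ctr[0]=3
Ev 5: PC=4 idx=0 pred=T actual=T -> ctr[0]=3
Ev 6: PC=7 idx=1 pred=T actual=N -> ctr[1]=2
Ev 7: PC=2 idx=0 pred=T actual=N -> ctr[0]=2
Ev 8: PC=4 idx=0 pred=T actual=N -> ctr[0]=1
Ev 9: PC=7 idx=1 pred=T actual=T -> ctr[1]=3
Ev 10: PC=2 idx=0 pred=N actual=T -> ctr[0]=2
Ev 11: PC=7 idx=1 pred=T actual=T -> ctr[1]=3
Ev 12: PC=2 idx=0 pred=T actual=N -> ctr[0]=1
Ev 13: PC=2 idx=0 pred=N actual=N -> ctr[0]=0
Ev 14: PC=7 idx=1 pred=T actual=N -> ctr[1]=2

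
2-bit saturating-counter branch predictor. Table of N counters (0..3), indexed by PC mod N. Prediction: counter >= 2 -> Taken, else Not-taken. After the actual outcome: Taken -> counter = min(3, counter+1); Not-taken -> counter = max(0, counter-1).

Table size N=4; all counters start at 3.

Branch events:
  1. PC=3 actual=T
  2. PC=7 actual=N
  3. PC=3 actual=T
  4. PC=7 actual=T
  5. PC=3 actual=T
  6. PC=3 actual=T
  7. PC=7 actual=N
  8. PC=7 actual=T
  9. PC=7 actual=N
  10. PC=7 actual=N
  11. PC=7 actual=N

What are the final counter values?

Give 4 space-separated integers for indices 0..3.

Ev 1: PC=3 idx=3 pred=T actual=T -> ctr[3]=3
Ev 2: PC=7 idx=3 pred=T actual=N -> ctr[3]=2
Ev 3: PC=3 idx=3 pred=T actual=T -> ctr[3]=3
Ev 4: PC=7 idx=3 pred=T actual=T -> ctr[3]=3
Ev 5: PC=3 idx=3 pred=T actual=T -> ctr[3]=3
Ev 6: PC=3 idx=3 pred=T actual=T -> ctr[3]=3
Ev 7: PC=7 idx=3 pred=T actual=N -> ctr[3]=2
Ev 8: PC=7 idx=3 pred=T actual=T -> ctr[3]=3
Ev 9: PC=7 idx=3 pred=T actual=N -> ctr[3]=2
Ev 10: PC=7 idx=3 pred=T actual=N -> ctr[3]=1
Ev 11: PC=7 idx=3 pred=N actual=N -> ctr[3]=0

Answer: 3 3 3 0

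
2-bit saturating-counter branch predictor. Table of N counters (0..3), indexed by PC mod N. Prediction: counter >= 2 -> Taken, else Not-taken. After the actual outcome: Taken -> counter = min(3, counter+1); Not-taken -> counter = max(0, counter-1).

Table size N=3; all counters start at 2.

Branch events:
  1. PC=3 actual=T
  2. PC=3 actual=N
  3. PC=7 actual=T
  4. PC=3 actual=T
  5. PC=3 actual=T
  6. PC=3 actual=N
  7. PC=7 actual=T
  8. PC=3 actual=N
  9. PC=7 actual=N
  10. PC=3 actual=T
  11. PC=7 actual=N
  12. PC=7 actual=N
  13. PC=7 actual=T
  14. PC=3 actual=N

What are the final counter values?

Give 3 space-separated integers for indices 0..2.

Answer: 1 1 2

Derivation:
Ev 1: PC=3 idx=0 pred=T actual=T -> ctr[0]=3
Ev 2: PC=3 idx=0 pred=T actual=N -> ctr[0]=2
Ev 3: PC=7 idx=1 pred=T actual=T -> ctr[1]=3
Ev 4: PC=3 idx=0 pred=T actual=T -> ctr[0]=3
Ev 5: PC=3 idx=0 pred=T actual=T -> ctr[0]=3
Ev 6: PC=3 idx=0 pred=T actual=N -> ctr[0]=2
Ev 7: PC=7 idx=1 pred=T actual=T -> ctr[1]=3
Ev 8: PC=3 idx=0 pred=T actual=N -> ctr[0]=1
Ev 9: PC=7 idx=1 pred=T actual=N -> ctr[1]=2
Ev 10: PC=3 idx=0 pred=N actual=T -> ctr[0]=2
Ev 11: PC=7 idx=1 pred=T actual=N -> ctr[1]=1
Ev 12: PC=7 idx=1 pred=N actual=N -> ctr[1]=0
Ev 13: PC=7 idx=1 pred=N actual=T -> ctr[1]=1
Ev 14: PC=3 idx=0 pred=T actual=N -> ctr[0]=1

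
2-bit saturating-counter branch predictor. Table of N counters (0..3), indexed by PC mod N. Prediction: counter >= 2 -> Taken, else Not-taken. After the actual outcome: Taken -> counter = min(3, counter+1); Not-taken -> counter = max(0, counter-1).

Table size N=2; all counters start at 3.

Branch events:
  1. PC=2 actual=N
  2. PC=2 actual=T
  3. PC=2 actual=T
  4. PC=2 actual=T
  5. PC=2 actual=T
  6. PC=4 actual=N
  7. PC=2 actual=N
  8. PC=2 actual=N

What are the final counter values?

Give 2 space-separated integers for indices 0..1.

Answer: 0 3

Derivation:
Ev 1: PC=2 idx=0 pred=T actual=N -> ctr[0]=2
Ev 2: PC=2 idx=0 pred=T actual=T -> ctr[0]=3
Ev 3: PC=2 idx=0 pred=T actual=T -> ctr[0]=3
Ev 4: PC=2 idx=0 pred=T actual=T -> ctr[0]=3
Ev 5: PC=2 idx=0 pred=T actual=T -> ctr[0]=3
Ev 6: PC=4 idx=0 pred=T actual=N -> ctr[0]=2
Ev 7: PC=2 idx=0 pred=T actual=N -> ctr[0]=1
Ev 8: PC=2 idx=0 pred=N actual=N -> ctr[0]=0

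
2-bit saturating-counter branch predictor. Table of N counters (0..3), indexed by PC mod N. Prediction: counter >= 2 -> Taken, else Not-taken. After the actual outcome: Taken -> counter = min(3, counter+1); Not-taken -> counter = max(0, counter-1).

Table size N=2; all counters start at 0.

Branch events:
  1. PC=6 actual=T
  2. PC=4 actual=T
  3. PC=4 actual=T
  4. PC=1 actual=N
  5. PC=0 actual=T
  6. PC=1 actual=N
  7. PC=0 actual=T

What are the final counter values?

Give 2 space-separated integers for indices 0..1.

Ev 1: PC=6 idx=0 pred=N actual=T -> ctr[0]=1
Ev 2: PC=4 idx=0 pred=N actual=T -> ctr[0]=2
Ev 3: PC=4 idx=0 pred=T actual=T -> ctr[0]=3
Ev 4: PC=1 idx=1 pred=N actual=N -> ctr[1]=0
Ev 5: PC=0 idx=0 pred=T actual=T -> ctr[0]=3
Ev 6: PC=1 idx=1 pred=N actual=N -> ctr[1]=0
Ev 7: PC=0 idx=0 pred=T actual=T -> ctr[0]=3

Answer: 3 0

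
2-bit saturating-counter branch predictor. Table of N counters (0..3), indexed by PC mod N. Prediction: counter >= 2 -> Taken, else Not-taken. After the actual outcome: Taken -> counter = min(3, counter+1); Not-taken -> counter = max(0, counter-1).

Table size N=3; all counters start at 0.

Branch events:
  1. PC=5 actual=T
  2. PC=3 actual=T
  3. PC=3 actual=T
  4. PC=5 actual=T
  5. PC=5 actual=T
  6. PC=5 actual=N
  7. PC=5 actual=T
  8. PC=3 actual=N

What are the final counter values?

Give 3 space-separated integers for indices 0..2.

Ev 1: PC=5 idx=2 pred=N actual=T -> ctr[2]=1
Ev 2: PC=3 idx=0 pred=N actual=T -> ctr[0]=1
Ev 3: PC=3 idx=0 pred=N actual=T -> ctr[0]=2
Ev 4: PC=5 idx=2 pred=N actual=T -> ctr[2]=2
Ev 5: PC=5 idx=2 pred=T actual=T -> ctr[2]=3
Ev 6: PC=5 idx=2 pred=T actual=N -> ctr[2]=2
Ev 7: PC=5 idx=2 pred=T actual=T -> ctr[2]=3
Ev 8: PC=3 idx=0 pred=T actual=N -> ctr[0]=1

Answer: 1 0 3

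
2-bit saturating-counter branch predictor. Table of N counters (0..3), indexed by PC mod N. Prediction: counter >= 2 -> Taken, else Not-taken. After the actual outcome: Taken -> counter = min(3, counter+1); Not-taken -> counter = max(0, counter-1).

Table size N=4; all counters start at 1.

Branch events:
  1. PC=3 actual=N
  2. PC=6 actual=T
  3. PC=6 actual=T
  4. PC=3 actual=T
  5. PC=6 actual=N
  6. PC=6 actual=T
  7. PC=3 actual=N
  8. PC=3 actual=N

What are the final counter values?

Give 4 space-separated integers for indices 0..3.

Ev 1: PC=3 idx=3 pred=N actual=N -> ctr[3]=0
Ev 2: PC=6 idx=2 pred=N actual=T -> ctr[2]=2
Ev 3: PC=6 idx=2 pred=T actual=T -> ctr[2]=3
Ev 4: PC=3 idx=3 pred=N actual=T -> ctr[3]=1
Ev 5: PC=6 idx=2 pred=T actual=N -> ctr[2]=2
Ev 6: PC=6 idx=2 pred=T actual=T -> ctr[2]=3
Ev 7: PC=3 idx=3 pred=N actual=N -> ctr[3]=0
Ev 8: PC=3 idx=3 pred=N actual=N -> ctr[3]=0

Answer: 1 1 3 0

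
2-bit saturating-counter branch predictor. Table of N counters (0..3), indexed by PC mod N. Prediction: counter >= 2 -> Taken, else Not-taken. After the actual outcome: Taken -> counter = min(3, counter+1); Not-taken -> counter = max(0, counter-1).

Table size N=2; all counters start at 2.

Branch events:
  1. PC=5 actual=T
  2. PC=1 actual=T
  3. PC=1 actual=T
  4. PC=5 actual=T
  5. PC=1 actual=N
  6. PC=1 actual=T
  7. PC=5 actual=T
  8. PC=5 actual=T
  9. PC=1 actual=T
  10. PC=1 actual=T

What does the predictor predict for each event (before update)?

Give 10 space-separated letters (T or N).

Answer: T T T T T T T T T T

Derivation:
Ev 1: PC=5 idx=1 pred=T actual=T -> ctr[1]=3
Ev 2: PC=1 idx=1 pred=T actual=T -> ctr[1]=3
Ev 3: PC=1 idx=1 pred=T actual=T -> ctr[1]=3
Ev 4: PC=5 idx=1 pred=T actual=T -> ctr[1]=3
Ev 5: PC=1 idx=1 pred=T actual=N -> ctr[1]=2
Ev 6: PC=1 idx=1 pred=T actual=T -> ctr[1]=3
Ev 7: PC=5 idx=1 pred=T actual=T -> ctr[1]=3
Ev 8: PC=5 idx=1 pred=T actual=T -> ctr[1]=3
Ev 9: PC=1 idx=1 pred=T actual=T -> ctr[1]=3
Ev 10: PC=1 idx=1 pred=T actual=T -> ctr[1]=3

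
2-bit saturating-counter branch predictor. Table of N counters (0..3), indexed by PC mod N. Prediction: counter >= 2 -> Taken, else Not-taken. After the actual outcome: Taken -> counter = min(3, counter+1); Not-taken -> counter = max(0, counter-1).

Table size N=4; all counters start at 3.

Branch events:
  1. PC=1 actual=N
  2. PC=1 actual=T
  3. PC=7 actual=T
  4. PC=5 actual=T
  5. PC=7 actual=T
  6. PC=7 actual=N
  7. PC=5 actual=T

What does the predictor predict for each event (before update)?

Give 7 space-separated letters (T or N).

Answer: T T T T T T T

Derivation:
Ev 1: PC=1 idx=1 pred=T actual=N -> ctr[1]=2
Ev 2: PC=1 idx=1 pred=T actual=T -> ctr[1]=3
Ev 3: PC=7 idx=3 pred=T actual=T -> ctr[3]=3
Ev 4: PC=5 idx=1 pred=T actual=T -> ctr[1]=3
Ev 5: PC=7 idx=3 pred=T actual=T -> ctr[3]=3
Ev 6: PC=7 idx=3 pred=T actual=N -> ctr[3]=2
Ev 7: PC=5 idx=1 pred=T actual=T -> ctr[1]=3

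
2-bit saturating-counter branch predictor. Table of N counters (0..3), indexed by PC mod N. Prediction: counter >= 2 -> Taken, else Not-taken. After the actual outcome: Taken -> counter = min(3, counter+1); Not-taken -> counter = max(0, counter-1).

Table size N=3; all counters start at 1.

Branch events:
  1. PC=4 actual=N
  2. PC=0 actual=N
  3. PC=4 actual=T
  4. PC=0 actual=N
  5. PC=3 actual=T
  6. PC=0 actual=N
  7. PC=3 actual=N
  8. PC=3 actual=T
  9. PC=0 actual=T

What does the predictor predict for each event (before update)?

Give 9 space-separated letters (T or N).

Ev 1: PC=4 idx=1 pred=N actual=N -> ctr[1]=0
Ev 2: PC=0 idx=0 pred=N actual=N -> ctr[0]=0
Ev 3: PC=4 idx=1 pred=N actual=T -> ctr[1]=1
Ev 4: PC=0 idx=0 pred=N actual=N -> ctr[0]=0
Ev 5: PC=3 idx=0 pred=N actual=T -> ctr[0]=1
Ev 6: PC=0 idx=0 pred=N actual=N -> ctr[0]=0
Ev 7: PC=3 idx=0 pred=N actual=N -> ctr[0]=0
Ev 8: PC=3 idx=0 pred=N actual=T -> ctr[0]=1
Ev 9: PC=0 idx=0 pred=N actual=T -> ctr[0]=2

Answer: N N N N N N N N N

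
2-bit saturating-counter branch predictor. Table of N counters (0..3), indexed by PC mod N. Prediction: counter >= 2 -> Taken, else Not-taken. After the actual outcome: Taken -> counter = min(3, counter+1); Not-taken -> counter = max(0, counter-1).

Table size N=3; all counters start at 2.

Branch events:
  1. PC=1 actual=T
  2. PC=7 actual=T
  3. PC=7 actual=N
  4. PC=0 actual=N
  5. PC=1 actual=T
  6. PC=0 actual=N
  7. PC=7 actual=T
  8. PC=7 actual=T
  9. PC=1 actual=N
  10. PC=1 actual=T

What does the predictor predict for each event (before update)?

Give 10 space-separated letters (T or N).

Ev 1: PC=1 idx=1 pred=T actual=T -> ctr[1]=3
Ev 2: PC=7 idx=1 pred=T actual=T -> ctr[1]=3
Ev 3: PC=7 idx=1 pred=T actual=N -> ctr[1]=2
Ev 4: PC=0 idx=0 pred=T actual=N -> ctr[0]=1
Ev 5: PC=1 idx=1 pred=T actual=T -> ctr[1]=3
Ev 6: PC=0 idx=0 pred=N actual=N -> ctr[0]=0
Ev 7: PC=7 idx=1 pred=T actual=T -> ctr[1]=3
Ev 8: PC=7 idx=1 pred=T actual=T -> ctr[1]=3
Ev 9: PC=1 idx=1 pred=T actual=N -> ctr[1]=2
Ev 10: PC=1 idx=1 pred=T actual=T -> ctr[1]=3

Answer: T T T T T N T T T T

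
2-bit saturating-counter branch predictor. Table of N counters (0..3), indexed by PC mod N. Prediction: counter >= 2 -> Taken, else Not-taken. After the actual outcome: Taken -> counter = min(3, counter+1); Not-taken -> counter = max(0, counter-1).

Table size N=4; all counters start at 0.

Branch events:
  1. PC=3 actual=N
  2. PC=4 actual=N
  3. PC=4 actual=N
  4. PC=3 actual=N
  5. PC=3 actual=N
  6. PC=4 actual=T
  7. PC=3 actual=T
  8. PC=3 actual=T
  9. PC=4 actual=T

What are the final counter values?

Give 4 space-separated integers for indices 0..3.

Answer: 2 0 0 2

Derivation:
Ev 1: PC=3 idx=3 pred=N actual=N -> ctr[3]=0
Ev 2: PC=4 idx=0 pred=N actual=N -> ctr[0]=0
Ev 3: PC=4 idx=0 pred=N actual=N -> ctr[0]=0
Ev 4: PC=3 idx=3 pred=N actual=N -> ctr[3]=0
Ev 5: PC=3 idx=3 pred=N actual=N -> ctr[3]=0
Ev 6: PC=4 idx=0 pred=N actual=T -> ctr[0]=1
Ev 7: PC=3 idx=3 pred=N actual=T -> ctr[3]=1
Ev 8: PC=3 idx=3 pred=N actual=T -> ctr[3]=2
Ev 9: PC=4 idx=0 pred=N actual=T -> ctr[0]=2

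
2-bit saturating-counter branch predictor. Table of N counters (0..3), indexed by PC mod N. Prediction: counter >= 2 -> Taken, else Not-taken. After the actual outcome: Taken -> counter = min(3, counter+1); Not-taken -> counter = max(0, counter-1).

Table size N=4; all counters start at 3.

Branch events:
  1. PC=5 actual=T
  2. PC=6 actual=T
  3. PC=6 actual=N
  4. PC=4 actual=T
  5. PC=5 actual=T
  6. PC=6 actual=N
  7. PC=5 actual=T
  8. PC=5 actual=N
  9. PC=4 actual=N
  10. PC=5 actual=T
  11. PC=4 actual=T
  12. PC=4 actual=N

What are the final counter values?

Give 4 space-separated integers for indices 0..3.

Ev 1: PC=5 idx=1 pred=T actual=T -> ctr[1]=3
Ev 2: PC=6 idx=2 pred=T actual=T -> ctr[2]=3
Ev 3: PC=6 idx=2 pred=T actual=N -> ctr[2]=2
Ev 4: PC=4 idx=0 pred=T actual=T -> ctr[0]=3
Ev 5: PC=5 idx=1 pred=T actual=T -> ctr[1]=3
Ev 6: PC=6 idx=2 pred=T actual=N -> ctr[2]=1
Ev 7: PC=5 idx=1 pred=T actual=T -> ctr[1]=3
Ev 8: PC=5 idx=1 pred=T actual=N -> ctr[1]=2
Ev 9: PC=4 idx=0 pred=T actual=N -> ctr[0]=2
Ev 10: PC=5 idx=1 pred=T actual=T -> ctr[1]=3
Ev 11: PC=4 idx=0 pred=T actual=T -> ctr[0]=3
Ev 12: PC=4 idx=0 pred=T actual=N -> ctr[0]=2

Answer: 2 3 1 3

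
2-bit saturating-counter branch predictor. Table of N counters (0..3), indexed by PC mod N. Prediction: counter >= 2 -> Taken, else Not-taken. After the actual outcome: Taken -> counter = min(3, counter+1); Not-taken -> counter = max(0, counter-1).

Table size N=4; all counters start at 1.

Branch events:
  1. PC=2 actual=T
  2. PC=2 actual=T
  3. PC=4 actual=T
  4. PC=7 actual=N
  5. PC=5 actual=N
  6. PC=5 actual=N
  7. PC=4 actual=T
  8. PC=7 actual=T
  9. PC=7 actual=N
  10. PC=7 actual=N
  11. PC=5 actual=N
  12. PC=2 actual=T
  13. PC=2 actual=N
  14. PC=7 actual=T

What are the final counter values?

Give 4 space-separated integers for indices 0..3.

Answer: 3 0 2 1

Derivation:
Ev 1: PC=2 idx=2 pred=N actual=T -> ctr[2]=2
Ev 2: PC=2 idx=2 pred=T actual=T -> ctr[2]=3
Ev 3: PC=4 idx=0 pred=N actual=T -> ctr[0]=2
Ev 4: PC=7 idx=3 pred=N actual=N -> ctr[3]=0
Ev 5: PC=5 idx=1 pred=N actual=N -> ctr[1]=0
Ev 6: PC=5 idx=1 pred=N actual=N -> ctr[1]=0
Ev 7: PC=4 idx=0 pred=T actual=T -> ctr[0]=3
Ev 8: PC=7 idx=3 pred=N actual=T -> ctr[3]=1
Ev 9: PC=7 idx=3 pred=N actual=N -> ctr[3]=0
Ev 10: PC=7 idx=3 pred=N actual=N -> ctr[3]=0
Ev 11: PC=5 idx=1 pred=N actual=N -> ctr[1]=0
Ev 12: PC=2 idx=2 pred=T actual=T -> ctr[2]=3
Ev 13: PC=2 idx=2 pred=T actual=N -> ctr[2]=2
Ev 14: PC=7 idx=3 pred=N actual=T -> ctr[3]=1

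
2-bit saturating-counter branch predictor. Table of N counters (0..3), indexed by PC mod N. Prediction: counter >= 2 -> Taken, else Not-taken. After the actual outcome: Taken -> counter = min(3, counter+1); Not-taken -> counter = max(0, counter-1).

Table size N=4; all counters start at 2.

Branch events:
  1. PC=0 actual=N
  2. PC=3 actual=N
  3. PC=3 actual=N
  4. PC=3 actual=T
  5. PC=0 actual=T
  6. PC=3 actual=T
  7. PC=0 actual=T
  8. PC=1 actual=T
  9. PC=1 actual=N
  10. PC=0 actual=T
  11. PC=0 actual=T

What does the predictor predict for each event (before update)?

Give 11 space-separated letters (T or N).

Ev 1: PC=0 idx=0 pred=T actual=N -> ctr[0]=1
Ev 2: PC=3 idx=3 pred=T actual=N -> ctr[3]=1
Ev 3: PC=3 idx=3 pred=N actual=N -> ctr[3]=0
Ev 4: PC=3 idx=3 pred=N actual=T -> ctr[3]=1
Ev 5: PC=0 idx=0 pred=N actual=T -> ctr[0]=2
Ev 6: PC=3 idx=3 pred=N actual=T -> ctr[3]=2
Ev 7: PC=0 idx=0 pred=T actual=T -> ctr[0]=3
Ev 8: PC=1 idx=1 pred=T actual=T -> ctr[1]=3
Ev 9: PC=1 idx=1 pred=T actual=N -> ctr[1]=2
Ev 10: PC=0 idx=0 pred=T actual=T -> ctr[0]=3
Ev 11: PC=0 idx=0 pred=T actual=T -> ctr[0]=3

Answer: T T N N N N T T T T T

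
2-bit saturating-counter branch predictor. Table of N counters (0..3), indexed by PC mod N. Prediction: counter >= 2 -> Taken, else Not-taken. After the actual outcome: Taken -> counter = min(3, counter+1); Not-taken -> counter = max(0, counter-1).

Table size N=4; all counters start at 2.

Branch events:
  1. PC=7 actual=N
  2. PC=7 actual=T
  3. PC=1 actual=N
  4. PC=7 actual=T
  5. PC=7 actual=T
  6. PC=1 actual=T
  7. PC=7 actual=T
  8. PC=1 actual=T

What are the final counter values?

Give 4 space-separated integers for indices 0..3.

Ev 1: PC=7 idx=3 pred=T actual=N -> ctr[3]=1
Ev 2: PC=7 idx=3 pred=N actual=T -> ctr[3]=2
Ev 3: PC=1 idx=1 pred=T actual=N -> ctr[1]=1
Ev 4: PC=7 idx=3 pred=T actual=T -> ctr[3]=3
Ev 5: PC=7 idx=3 pred=T actual=T -> ctr[3]=3
Ev 6: PC=1 idx=1 pred=N actual=T -> ctr[1]=2
Ev 7: PC=7 idx=3 pred=T actual=T -> ctr[3]=3
Ev 8: PC=1 idx=1 pred=T actual=T -> ctr[1]=3

Answer: 2 3 2 3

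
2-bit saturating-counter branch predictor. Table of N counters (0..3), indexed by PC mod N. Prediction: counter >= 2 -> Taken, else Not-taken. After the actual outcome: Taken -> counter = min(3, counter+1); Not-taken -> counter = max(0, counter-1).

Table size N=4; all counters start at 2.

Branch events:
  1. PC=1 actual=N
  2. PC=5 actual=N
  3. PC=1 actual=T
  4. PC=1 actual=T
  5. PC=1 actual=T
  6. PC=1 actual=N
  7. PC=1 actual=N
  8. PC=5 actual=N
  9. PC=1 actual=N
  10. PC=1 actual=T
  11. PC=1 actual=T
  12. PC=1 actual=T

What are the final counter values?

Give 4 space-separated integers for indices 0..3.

Ev 1: PC=1 idx=1 pred=T actual=N -> ctr[1]=1
Ev 2: PC=5 idx=1 pred=N actual=N -> ctr[1]=0
Ev 3: PC=1 idx=1 pred=N actual=T -> ctr[1]=1
Ev 4: PC=1 idx=1 pred=N actual=T -> ctr[1]=2
Ev 5: PC=1 idx=1 pred=T actual=T -> ctr[1]=3
Ev 6: PC=1 idx=1 pred=T actual=N -> ctr[1]=2
Ev 7: PC=1 idx=1 pred=T actual=N -> ctr[1]=1
Ev 8: PC=5 idx=1 pred=N actual=N -> ctr[1]=0
Ev 9: PC=1 idx=1 pred=N actual=N -> ctr[1]=0
Ev 10: PC=1 idx=1 pred=N actual=T -> ctr[1]=1
Ev 11: PC=1 idx=1 pred=N actual=T -> ctr[1]=2
Ev 12: PC=1 idx=1 pred=T actual=T -> ctr[1]=3

Answer: 2 3 2 2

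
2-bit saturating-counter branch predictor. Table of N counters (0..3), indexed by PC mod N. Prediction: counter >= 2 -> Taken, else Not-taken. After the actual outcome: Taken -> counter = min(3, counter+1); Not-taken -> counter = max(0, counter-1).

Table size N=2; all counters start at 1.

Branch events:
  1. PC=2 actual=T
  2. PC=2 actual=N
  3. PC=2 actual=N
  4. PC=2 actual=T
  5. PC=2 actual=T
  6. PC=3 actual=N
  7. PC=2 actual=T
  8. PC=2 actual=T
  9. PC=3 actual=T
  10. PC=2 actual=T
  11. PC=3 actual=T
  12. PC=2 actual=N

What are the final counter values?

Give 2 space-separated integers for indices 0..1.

Answer: 2 2

Derivation:
Ev 1: PC=2 idx=0 pred=N actual=T -> ctr[0]=2
Ev 2: PC=2 idx=0 pred=T actual=N -> ctr[0]=1
Ev 3: PC=2 idx=0 pred=N actual=N -> ctr[0]=0
Ev 4: PC=2 idx=0 pred=N actual=T -> ctr[0]=1
Ev 5: PC=2 idx=0 pred=N actual=T -> ctr[0]=2
Ev 6: PC=3 idx=1 pred=N actual=N -> ctr[1]=0
Ev 7: PC=2 idx=0 pred=T actual=T -> ctr[0]=3
Ev 8: PC=2 idx=0 pred=T actual=T -> ctr[0]=3
Ev 9: PC=3 idx=1 pred=N actual=T -> ctr[1]=1
Ev 10: PC=2 idx=0 pred=T actual=T -> ctr[0]=3
Ev 11: PC=3 idx=1 pred=N actual=T -> ctr[1]=2
Ev 12: PC=2 idx=0 pred=T actual=N -> ctr[0]=2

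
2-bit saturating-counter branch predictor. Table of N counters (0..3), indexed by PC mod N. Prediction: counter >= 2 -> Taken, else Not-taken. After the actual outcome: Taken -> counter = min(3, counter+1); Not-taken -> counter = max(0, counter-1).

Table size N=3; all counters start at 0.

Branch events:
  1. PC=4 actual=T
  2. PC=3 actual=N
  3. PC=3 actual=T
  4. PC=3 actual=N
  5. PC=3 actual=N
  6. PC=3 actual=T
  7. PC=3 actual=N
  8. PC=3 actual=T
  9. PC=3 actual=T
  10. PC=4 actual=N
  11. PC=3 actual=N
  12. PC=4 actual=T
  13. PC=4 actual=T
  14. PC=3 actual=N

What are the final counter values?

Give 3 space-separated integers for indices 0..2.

Answer: 0 2 0

Derivation:
Ev 1: PC=4 idx=1 pred=N actual=T -> ctr[1]=1
Ev 2: PC=3 idx=0 pred=N actual=N -> ctr[0]=0
Ev 3: PC=3 idx=0 pred=N actual=T -> ctr[0]=1
Ev 4: PC=3 idx=0 pred=N actual=N -> ctr[0]=0
Ev 5: PC=3 idx=0 pred=N actual=N -> ctr[0]=0
Ev 6: PC=3 idx=0 pred=N actual=T -> ctr[0]=1
Ev 7: PC=3 idx=0 pred=N actual=N -> ctr[0]=0
Ev 8: PC=3 idx=0 pred=N actual=T -> ctr[0]=1
Ev 9: PC=3 idx=0 pred=N actual=T -> ctr[0]=2
Ev 10: PC=4 idx=1 pred=N actual=N -> ctr[1]=0
Ev 11: PC=3 idx=0 pred=T actual=N -> ctr[0]=1
Ev 12: PC=4 idx=1 pred=N actual=T -> ctr[1]=1
Ev 13: PC=4 idx=1 pred=N actual=T -> ctr[1]=2
Ev 14: PC=3 idx=0 pred=N actual=N -> ctr[0]=0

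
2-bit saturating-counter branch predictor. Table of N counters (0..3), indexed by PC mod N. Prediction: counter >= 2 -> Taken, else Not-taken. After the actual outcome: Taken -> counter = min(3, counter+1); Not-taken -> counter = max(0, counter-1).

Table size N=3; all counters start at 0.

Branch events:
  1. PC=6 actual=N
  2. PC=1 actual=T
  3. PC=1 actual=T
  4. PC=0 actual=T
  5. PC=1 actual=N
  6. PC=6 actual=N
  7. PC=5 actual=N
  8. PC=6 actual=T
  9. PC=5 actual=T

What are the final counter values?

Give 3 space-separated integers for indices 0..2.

Answer: 1 1 1

Derivation:
Ev 1: PC=6 idx=0 pred=N actual=N -> ctr[0]=0
Ev 2: PC=1 idx=1 pred=N actual=T -> ctr[1]=1
Ev 3: PC=1 idx=1 pred=N actual=T -> ctr[1]=2
Ev 4: PC=0 idx=0 pred=N actual=T -> ctr[0]=1
Ev 5: PC=1 idx=1 pred=T actual=N -> ctr[1]=1
Ev 6: PC=6 idx=0 pred=N actual=N -> ctr[0]=0
Ev 7: PC=5 idx=2 pred=N actual=N -> ctr[2]=0
Ev 8: PC=6 idx=0 pred=N actual=T -> ctr[0]=1
Ev 9: PC=5 idx=2 pred=N actual=T -> ctr[2]=1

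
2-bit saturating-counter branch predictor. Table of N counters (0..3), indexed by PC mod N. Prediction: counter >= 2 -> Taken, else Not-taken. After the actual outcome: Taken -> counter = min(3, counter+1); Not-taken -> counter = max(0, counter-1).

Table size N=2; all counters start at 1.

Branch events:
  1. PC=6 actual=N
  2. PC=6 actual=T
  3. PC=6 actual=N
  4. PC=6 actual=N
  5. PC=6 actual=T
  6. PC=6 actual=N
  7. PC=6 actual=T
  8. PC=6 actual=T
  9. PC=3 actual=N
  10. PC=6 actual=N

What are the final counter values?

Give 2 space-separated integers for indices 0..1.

Ev 1: PC=6 idx=0 pred=N actual=N -> ctr[0]=0
Ev 2: PC=6 idx=0 pred=N actual=T -> ctr[0]=1
Ev 3: PC=6 idx=0 pred=N actual=N -> ctr[0]=0
Ev 4: PC=6 idx=0 pred=N actual=N -> ctr[0]=0
Ev 5: PC=6 idx=0 pred=N actual=T -> ctr[0]=1
Ev 6: PC=6 idx=0 pred=N actual=N -> ctr[0]=0
Ev 7: PC=6 idx=0 pred=N actual=T -> ctr[0]=1
Ev 8: PC=6 idx=0 pred=N actual=T -> ctr[0]=2
Ev 9: PC=3 idx=1 pred=N actual=N -> ctr[1]=0
Ev 10: PC=6 idx=0 pred=T actual=N -> ctr[0]=1

Answer: 1 0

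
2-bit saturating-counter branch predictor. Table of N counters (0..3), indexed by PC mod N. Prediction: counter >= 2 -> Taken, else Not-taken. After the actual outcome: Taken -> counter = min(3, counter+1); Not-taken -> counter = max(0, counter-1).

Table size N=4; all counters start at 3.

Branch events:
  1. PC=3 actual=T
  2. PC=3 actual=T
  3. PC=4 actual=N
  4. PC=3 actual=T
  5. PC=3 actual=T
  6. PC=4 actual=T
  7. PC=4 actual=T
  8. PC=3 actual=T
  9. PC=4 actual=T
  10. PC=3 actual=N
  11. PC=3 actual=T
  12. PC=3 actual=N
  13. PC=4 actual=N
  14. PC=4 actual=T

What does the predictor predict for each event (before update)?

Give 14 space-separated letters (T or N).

Ev 1: PC=3 idx=3 pred=T actual=T -> ctr[3]=3
Ev 2: PC=3 idx=3 pred=T actual=T -> ctr[3]=3
Ev 3: PC=4 idx=0 pred=T actual=N -> ctr[0]=2
Ev 4: PC=3 idx=3 pred=T actual=T -> ctr[3]=3
Ev 5: PC=3 idx=3 pred=T actual=T -> ctr[3]=3
Ev 6: PC=4 idx=0 pred=T actual=T -> ctr[0]=3
Ev 7: PC=4 idx=0 pred=T actual=T -> ctr[0]=3
Ev 8: PC=3 idx=3 pred=T actual=T -> ctr[3]=3
Ev 9: PC=4 idx=0 pred=T actual=T -> ctr[0]=3
Ev 10: PC=3 idx=3 pred=T actual=N -> ctr[3]=2
Ev 11: PC=3 idx=3 pred=T actual=T -> ctr[3]=3
Ev 12: PC=3 idx=3 pred=T actual=N -> ctr[3]=2
Ev 13: PC=4 idx=0 pred=T actual=N -> ctr[0]=2
Ev 14: PC=4 idx=0 pred=T actual=T -> ctr[0]=3

Answer: T T T T T T T T T T T T T T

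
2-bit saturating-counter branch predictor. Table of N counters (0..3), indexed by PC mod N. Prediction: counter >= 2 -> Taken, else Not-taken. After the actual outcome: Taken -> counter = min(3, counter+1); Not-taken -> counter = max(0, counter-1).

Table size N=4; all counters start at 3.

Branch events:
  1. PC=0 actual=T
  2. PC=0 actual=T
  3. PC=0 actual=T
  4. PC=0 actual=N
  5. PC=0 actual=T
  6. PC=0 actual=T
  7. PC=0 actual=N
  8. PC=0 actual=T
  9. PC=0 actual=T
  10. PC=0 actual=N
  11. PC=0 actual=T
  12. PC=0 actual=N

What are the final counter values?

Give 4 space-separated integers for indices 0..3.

Ev 1: PC=0 idx=0 pred=T actual=T -> ctr[0]=3
Ev 2: PC=0 idx=0 pred=T actual=T -> ctr[0]=3
Ev 3: PC=0 idx=0 pred=T actual=T -> ctr[0]=3
Ev 4: PC=0 idx=0 pred=T actual=N -> ctr[0]=2
Ev 5: PC=0 idx=0 pred=T actual=T -> ctr[0]=3
Ev 6: PC=0 idx=0 pred=T actual=T -> ctr[0]=3
Ev 7: PC=0 idx=0 pred=T actual=N -> ctr[0]=2
Ev 8: PC=0 idx=0 pred=T actual=T -> ctr[0]=3
Ev 9: PC=0 idx=0 pred=T actual=T -> ctr[0]=3
Ev 10: PC=0 idx=0 pred=T actual=N -> ctr[0]=2
Ev 11: PC=0 idx=0 pred=T actual=T -> ctr[0]=3
Ev 12: PC=0 idx=0 pred=T actual=N -> ctr[0]=2

Answer: 2 3 3 3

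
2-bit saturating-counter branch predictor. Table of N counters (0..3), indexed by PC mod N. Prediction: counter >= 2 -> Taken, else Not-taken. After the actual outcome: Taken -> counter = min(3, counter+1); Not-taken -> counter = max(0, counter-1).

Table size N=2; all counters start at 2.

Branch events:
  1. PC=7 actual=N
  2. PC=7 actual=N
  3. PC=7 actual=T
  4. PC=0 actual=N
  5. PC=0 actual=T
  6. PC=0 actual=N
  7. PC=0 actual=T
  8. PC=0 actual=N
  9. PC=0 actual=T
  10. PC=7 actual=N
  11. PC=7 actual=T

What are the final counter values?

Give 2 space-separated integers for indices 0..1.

Answer: 2 1

Derivation:
Ev 1: PC=7 idx=1 pred=T actual=N -> ctr[1]=1
Ev 2: PC=7 idx=1 pred=N actual=N -> ctr[1]=0
Ev 3: PC=7 idx=1 pred=N actual=T -> ctr[1]=1
Ev 4: PC=0 idx=0 pred=T actual=N -> ctr[0]=1
Ev 5: PC=0 idx=0 pred=N actual=T -> ctr[0]=2
Ev 6: PC=0 idx=0 pred=T actual=N -> ctr[0]=1
Ev 7: PC=0 idx=0 pred=N actual=T -> ctr[0]=2
Ev 8: PC=0 idx=0 pred=T actual=N -> ctr[0]=1
Ev 9: PC=0 idx=0 pred=N actual=T -> ctr[0]=2
Ev 10: PC=7 idx=1 pred=N actual=N -> ctr[1]=0
Ev 11: PC=7 idx=1 pred=N actual=T -> ctr[1]=1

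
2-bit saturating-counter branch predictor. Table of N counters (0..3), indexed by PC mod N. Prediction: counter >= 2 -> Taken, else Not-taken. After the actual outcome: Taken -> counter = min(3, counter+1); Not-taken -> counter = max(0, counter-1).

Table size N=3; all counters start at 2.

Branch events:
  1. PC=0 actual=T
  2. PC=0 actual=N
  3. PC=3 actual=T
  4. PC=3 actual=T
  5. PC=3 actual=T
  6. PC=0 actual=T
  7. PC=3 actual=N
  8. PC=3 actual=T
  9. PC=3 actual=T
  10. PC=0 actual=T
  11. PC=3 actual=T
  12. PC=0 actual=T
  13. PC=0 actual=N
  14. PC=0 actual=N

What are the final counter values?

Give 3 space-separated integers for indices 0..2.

Answer: 1 2 2

Derivation:
Ev 1: PC=0 idx=0 pred=T actual=T -> ctr[0]=3
Ev 2: PC=0 idx=0 pred=T actual=N -> ctr[0]=2
Ev 3: PC=3 idx=0 pred=T actual=T -> ctr[0]=3
Ev 4: PC=3 idx=0 pred=T actual=T -> ctr[0]=3
Ev 5: PC=3 idx=0 pred=T actual=T -> ctr[0]=3
Ev 6: PC=0 idx=0 pred=T actual=T -> ctr[0]=3
Ev 7: PC=3 idx=0 pred=T actual=N -> ctr[0]=2
Ev 8: PC=3 idx=0 pred=T actual=T -> ctr[0]=3
Ev 9: PC=3 idx=0 pred=T actual=T -> ctr[0]=3
Ev 10: PC=0 idx=0 pred=T actual=T -> ctr[0]=3
Ev 11: PC=3 idx=0 pred=T actual=T -> ctr[0]=3
Ev 12: PC=0 idx=0 pred=T actual=T -> ctr[0]=3
Ev 13: PC=0 idx=0 pred=T actual=N -> ctr[0]=2
Ev 14: PC=0 idx=0 pred=T actual=N -> ctr[0]=1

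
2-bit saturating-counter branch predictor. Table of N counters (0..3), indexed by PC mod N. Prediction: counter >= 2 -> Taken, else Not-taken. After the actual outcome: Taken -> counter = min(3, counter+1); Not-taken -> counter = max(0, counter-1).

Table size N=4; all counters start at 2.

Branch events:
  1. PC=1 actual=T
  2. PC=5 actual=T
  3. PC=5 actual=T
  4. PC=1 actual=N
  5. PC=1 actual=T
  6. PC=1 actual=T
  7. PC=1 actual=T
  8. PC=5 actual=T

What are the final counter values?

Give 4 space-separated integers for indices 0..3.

Ev 1: PC=1 idx=1 pred=T actual=T -> ctr[1]=3
Ev 2: PC=5 idx=1 pred=T actual=T -> ctr[1]=3
Ev 3: PC=5 idx=1 pred=T actual=T -> ctr[1]=3
Ev 4: PC=1 idx=1 pred=T actual=N -> ctr[1]=2
Ev 5: PC=1 idx=1 pred=T actual=T -> ctr[1]=3
Ev 6: PC=1 idx=1 pred=T actual=T -> ctr[1]=3
Ev 7: PC=1 idx=1 pred=T actual=T -> ctr[1]=3
Ev 8: PC=5 idx=1 pred=T actual=T -> ctr[1]=3

Answer: 2 3 2 2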